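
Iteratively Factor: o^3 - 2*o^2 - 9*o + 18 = (o - 3)*(o^2 + o - 6) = (o - 3)*(o - 2)*(o + 3)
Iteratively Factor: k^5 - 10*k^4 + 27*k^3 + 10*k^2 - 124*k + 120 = (k - 3)*(k^4 - 7*k^3 + 6*k^2 + 28*k - 40) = (k - 3)*(k + 2)*(k^3 - 9*k^2 + 24*k - 20) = (k - 3)*(k - 2)*(k + 2)*(k^2 - 7*k + 10) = (k - 3)*(k - 2)^2*(k + 2)*(k - 5)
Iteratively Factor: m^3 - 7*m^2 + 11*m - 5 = (m - 1)*(m^2 - 6*m + 5) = (m - 5)*(m - 1)*(m - 1)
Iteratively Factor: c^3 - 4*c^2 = (c)*(c^2 - 4*c) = c^2*(c - 4)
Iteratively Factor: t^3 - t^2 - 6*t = (t - 3)*(t^2 + 2*t) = (t - 3)*(t + 2)*(t)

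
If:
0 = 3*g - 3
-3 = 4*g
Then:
No Solution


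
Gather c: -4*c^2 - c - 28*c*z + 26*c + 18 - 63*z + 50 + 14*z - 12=-4*c^2 + c*(25 - 28*z) - 49*z + 56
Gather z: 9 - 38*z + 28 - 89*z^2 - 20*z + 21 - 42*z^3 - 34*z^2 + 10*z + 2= -42*z^3 - 123*z^2 - 48*z + 60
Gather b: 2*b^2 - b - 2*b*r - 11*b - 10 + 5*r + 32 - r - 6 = 2*b^2 + b*(-2*r - 12) + 4*r + 16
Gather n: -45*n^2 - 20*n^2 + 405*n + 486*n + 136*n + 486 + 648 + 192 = -65*n^2 + 1027*n + 1326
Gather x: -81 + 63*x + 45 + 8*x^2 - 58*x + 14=8*x^2 + 5*x - 22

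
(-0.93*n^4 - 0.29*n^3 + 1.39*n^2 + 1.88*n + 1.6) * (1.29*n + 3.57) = -1.1997*n^5 - 3.6942*n^4 + 0.7578*n^3 + 7.3875*n^2 + 8.7756*n + 5.712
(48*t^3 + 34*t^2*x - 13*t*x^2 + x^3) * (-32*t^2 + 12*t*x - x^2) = -1536*t^5 - 512*t^4*x + 776*t^3*x^2 - 222*t^2*x^3 + 25*t*x^4 - x^5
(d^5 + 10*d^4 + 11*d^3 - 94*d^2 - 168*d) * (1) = d^5 + 10*d^4 + 11*d^3 - 94*d^2 - 168*d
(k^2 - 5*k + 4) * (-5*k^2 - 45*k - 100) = -5*k^4 - 20*k^3 + 105*k^2 + 320*k - 400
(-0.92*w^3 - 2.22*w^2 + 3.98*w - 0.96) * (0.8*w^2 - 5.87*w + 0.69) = -0.736*w^5 + 3.6244*w^4 + 15.5806*w^3 - 25.6624*w^2 + 8.3814*w - 0.6624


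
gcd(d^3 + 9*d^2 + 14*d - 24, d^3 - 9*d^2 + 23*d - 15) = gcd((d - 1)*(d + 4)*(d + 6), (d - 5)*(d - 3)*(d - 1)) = d - 1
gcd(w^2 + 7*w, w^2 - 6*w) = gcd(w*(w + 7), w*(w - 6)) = w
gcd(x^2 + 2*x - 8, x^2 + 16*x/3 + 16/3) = x + 4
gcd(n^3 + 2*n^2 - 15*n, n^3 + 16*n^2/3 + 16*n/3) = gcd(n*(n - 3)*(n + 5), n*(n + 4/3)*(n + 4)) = n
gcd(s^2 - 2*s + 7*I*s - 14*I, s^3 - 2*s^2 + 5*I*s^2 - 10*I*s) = s - 2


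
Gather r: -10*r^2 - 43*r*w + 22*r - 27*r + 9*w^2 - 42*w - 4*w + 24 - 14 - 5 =-10*r^2 + r*(-43*w - 5) + 9*w^2 - 46*w + 5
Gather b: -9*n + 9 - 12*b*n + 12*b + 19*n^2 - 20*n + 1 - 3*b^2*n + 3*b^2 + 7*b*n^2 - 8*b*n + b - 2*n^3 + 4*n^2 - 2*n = b^2*(3 - 3*n) + b*(7*n^2 - 20*n + 13) - 2*n^3 + 23*n^2 - 31*n + 10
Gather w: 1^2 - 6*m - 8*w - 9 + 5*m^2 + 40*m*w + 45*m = 5*m^2 + 39*m + w*(40*m - 8) - 8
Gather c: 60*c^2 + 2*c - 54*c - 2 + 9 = 60*c^2 - 52*c + 7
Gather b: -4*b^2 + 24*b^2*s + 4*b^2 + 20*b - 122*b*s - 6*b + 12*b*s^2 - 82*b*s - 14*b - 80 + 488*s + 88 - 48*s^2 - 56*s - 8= 24*b^2*s + b*(12*s^2 - 204*s) - 48*s^2 + 432*s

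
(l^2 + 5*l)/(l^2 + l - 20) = l/(l - 4)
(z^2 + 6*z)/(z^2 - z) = (z + 6)/(z - 1)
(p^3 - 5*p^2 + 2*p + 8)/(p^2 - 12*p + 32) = (p^2 - p - 2)/(p - 8)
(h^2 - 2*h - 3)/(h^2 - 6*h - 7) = (h - 3)/(h - 7)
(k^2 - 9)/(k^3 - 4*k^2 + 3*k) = (k + 3)/(k*(k - 1))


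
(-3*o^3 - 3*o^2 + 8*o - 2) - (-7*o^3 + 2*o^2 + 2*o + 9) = 4*o^3 - 5*o^2 + 6*o - 11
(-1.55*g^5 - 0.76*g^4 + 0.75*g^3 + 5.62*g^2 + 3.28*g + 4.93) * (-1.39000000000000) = 2.1545*g^5 + 1.0564*g^4 - 1.0425*g^3 - 7.8118*g^2 - 4.5592*g - 6.8527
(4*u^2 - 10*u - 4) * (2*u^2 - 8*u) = 8*u^4 - 52*u^3 + 72*u^2 + 32*u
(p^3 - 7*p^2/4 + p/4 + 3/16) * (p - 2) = p^4 - 15*p^3/4 + 15*p^2/4 - 5*p/16 - 3/8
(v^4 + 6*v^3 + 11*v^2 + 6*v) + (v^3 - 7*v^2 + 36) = v^4 + 7*v^3 + 4*v^2 + 6*v + 36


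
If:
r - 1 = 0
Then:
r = 1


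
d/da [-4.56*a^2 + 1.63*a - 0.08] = 1.63 - 9.12*a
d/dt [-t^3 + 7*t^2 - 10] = t*(14 - 3*t)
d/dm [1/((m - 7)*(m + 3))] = 2*(2 - m)/(m^4 - 8*m^3 - 26*m^2 + 168*m + 441)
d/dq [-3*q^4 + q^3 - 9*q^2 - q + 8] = -12*q^3 + 3*q^2 - 18*q - 1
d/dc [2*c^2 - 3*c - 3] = 4*c - 3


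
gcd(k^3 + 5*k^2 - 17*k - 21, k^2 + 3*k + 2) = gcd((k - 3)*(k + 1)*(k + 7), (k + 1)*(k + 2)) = k + 1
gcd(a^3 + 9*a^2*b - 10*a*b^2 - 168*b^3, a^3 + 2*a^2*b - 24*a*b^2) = a^2 + 2*a*b - 24*b^2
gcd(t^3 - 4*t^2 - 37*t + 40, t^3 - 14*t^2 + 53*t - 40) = t^2 - 9*t + 8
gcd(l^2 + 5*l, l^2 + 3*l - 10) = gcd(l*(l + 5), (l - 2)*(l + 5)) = l + 5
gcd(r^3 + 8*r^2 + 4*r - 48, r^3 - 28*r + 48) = r^2 + 4*r - 12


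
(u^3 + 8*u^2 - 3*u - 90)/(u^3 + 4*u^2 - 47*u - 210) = (u - 3)/(u - 7)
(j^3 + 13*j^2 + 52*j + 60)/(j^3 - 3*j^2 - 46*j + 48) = (j^2 + 7*j + 10)/(j^2 - 9*j + 8)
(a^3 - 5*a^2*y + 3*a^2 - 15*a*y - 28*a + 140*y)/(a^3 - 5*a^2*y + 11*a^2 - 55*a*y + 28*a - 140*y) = (a - 4)/(a + 4)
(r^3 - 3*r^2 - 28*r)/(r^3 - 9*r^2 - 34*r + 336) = r*(r + 4)/(r^2 - 2*r - 48)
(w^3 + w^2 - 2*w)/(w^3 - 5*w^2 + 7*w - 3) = w*(w + 2)/(w^2 - 4*w + 3)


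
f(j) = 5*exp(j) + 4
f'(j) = 5*exp(j)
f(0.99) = 17.46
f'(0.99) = 13.46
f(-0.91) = 6.01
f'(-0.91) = 2.01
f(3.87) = 243.71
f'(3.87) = 239.71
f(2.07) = 43.62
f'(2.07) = 39.62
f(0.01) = 9.05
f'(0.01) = 5.05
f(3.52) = 172.92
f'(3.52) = 168.92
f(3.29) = 138.21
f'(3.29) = 134.21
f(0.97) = 17.19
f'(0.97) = 13.19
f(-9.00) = 4.00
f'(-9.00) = 0.00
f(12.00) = 813777.96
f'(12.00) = 813773.96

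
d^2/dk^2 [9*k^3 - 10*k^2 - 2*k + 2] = 54*k - 20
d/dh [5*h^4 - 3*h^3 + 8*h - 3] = 20*h^3 - 9*h^2 + 8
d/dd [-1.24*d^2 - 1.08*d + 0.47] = -2.48*d - 1.08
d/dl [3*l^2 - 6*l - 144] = 6*l - 6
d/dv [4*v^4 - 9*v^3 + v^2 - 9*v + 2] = 16*v^3 - 27*v^2 + 2*v - 9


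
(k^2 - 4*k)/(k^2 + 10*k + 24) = k*(k - 4)/(k^2 + 10*k + 24)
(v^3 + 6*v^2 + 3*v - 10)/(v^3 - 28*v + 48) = (v^3 + 6*v^2 + 3*v - 10)/(v^3 - 28*v + 48)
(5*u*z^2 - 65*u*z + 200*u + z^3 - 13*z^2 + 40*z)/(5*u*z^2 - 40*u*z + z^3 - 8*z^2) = (z - 5)/z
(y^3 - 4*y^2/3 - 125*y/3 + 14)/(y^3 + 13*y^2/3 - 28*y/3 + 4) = (3*y^2 - 22*y + 7)/(3*y^2 - 5*y + 2)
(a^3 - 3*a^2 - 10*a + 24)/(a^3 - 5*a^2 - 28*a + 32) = (a^3 - 3*a^2 - 10*a + 24)/(a^3 - 5*a^2 - 28*a + 32)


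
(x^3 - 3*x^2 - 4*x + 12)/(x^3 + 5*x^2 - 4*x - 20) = (x - 3)/(x + 5)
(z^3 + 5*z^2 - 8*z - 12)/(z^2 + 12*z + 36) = (z^2 - z - 2)/(z + 6)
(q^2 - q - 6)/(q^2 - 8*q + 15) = (q + 2)/(q - 5)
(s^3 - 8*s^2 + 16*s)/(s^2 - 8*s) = (s^2 - 8*s + 16)/(s - 8)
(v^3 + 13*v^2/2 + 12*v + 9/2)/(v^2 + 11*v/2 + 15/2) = (2*v^2 + 7*v + 3)/(2*v + 5)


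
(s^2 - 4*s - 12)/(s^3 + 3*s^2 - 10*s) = (s^2 - 4*s - 12)/(s*(s^2 + 3*s - 10))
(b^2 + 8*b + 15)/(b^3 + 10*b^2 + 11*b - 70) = (b + 3)/(b^2 + 5*b - 14)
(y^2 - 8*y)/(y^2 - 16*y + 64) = y/(y - 8)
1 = 1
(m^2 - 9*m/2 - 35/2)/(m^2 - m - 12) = (-m^2 + 9*m/2 + 35/2)/(-m^2 + m + 12)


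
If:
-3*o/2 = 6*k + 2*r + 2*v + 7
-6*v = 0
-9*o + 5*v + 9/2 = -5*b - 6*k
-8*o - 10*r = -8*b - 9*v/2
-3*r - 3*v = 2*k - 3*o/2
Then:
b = 333/104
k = -417/208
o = 49/52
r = 47/26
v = 0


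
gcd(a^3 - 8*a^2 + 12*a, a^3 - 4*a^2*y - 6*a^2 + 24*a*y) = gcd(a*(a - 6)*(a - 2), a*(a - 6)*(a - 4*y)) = a^2 - 6*a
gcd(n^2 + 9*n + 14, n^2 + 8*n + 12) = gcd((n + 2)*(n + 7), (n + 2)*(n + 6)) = n + 2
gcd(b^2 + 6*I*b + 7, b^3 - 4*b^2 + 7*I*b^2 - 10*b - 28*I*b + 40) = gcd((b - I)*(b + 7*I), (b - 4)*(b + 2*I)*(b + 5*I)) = 1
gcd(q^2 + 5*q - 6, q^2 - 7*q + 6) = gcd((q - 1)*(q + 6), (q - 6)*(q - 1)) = q - 1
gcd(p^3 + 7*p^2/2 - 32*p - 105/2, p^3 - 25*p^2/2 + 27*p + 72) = p + 3/2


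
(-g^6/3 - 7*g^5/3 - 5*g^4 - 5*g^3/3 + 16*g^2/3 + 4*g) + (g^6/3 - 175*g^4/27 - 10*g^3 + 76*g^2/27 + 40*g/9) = -7*g^5/3 - 310*g^4/27 - 35*g^3/3 + 220*g^2/27 + 76*g/9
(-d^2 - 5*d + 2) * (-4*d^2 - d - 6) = 4*d^4 + 21*d^3 + 3*d^2 + 28*d - 12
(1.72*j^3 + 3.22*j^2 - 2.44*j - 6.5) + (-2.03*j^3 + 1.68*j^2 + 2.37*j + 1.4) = -0.31*j^3 + 4.9*j^2 - 0.0699999999999998*j - 5.1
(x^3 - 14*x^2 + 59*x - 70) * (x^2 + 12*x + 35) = x^5 - 2*x^4 - 74*x^3 + 148*x^2 + 1225*x - 2450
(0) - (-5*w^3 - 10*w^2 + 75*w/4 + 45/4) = 5*w^3 + 10*w^2 - 75*w/4 - 45/4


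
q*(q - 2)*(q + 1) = q^3 - q^2 - 2*q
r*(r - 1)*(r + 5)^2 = r^4 + 9*r^3 + 15*r^2 - 25*r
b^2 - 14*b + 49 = (b - 7)^2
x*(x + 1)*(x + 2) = x^3 + 3*x^2 + 2*x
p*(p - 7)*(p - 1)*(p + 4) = p^4 - 4*p^3 - 25*p^2 + 28*p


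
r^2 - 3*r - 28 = (r - 7)*(r + 4)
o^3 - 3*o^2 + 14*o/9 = o*(o - 7/3)*(o - 2/3)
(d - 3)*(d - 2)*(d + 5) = d^3 - 19*d + 30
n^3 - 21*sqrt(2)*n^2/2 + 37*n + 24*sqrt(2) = (n - 8*sqrt(2))*(n - 3*sqrt(2))*(n + sqrt(2)/2)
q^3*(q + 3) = q^4 + 3*q^3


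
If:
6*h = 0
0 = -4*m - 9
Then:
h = 0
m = -9/4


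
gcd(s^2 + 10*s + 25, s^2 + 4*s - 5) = s + 5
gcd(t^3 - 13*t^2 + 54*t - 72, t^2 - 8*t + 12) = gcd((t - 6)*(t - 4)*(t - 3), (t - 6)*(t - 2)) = t - 6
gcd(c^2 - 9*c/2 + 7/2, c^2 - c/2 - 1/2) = c - 1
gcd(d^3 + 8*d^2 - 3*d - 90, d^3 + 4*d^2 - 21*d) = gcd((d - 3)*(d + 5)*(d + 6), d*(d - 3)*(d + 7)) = d - 3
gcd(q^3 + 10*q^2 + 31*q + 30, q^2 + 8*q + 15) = q^2 + 8*q + 15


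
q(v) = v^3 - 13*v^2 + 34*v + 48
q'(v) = 3*v^2 - 26*v + 34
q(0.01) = 48.34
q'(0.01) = 33.74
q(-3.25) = -234.14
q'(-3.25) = 150.19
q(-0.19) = 41.06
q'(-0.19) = 39.05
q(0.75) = 66.61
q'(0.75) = 16.19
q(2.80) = 63.23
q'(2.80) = -15.28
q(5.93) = 1.00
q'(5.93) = -14.69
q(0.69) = 65.60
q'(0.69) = 17.49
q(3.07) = 58.79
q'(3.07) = -17.55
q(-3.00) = -198.00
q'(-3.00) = 139.00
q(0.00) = 48.00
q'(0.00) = 34.00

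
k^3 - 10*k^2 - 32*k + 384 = (k - 8)^2*(k + 6)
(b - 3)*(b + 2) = b^2 - b - 6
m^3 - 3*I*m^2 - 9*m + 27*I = (m - 3)*(m + 3)*(m - 3*I)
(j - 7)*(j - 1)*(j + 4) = j^3 - 4*j^2 - 25*j + 28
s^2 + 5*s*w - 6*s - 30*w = (s - 6)*(s + 5*w)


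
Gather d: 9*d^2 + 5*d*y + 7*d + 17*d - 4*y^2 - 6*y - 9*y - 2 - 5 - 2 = 9*d^2 + d*(5*y + 24) - 4*y^2 - 15*y - 9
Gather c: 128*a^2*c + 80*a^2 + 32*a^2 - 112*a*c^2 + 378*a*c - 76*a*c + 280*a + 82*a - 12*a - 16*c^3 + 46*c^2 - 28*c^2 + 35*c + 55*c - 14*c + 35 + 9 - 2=112*a^2 + 350*a - 16*c^3 + c^2*(18 - 112*a) + c*(128*a^2 + 302*a + 76) + 42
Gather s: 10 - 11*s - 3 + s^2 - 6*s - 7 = s^2 - 17*s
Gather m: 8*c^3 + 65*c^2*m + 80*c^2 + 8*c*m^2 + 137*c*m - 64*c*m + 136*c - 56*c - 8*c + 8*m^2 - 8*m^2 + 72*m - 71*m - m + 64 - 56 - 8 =8*c^3 + 80*c^2 + 8*c*m^2 + 72*c + m*(65*c^2 + 73*c)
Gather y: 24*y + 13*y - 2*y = 35*y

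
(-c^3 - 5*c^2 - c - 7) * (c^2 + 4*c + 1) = -c^5 - 9*c^4 - 22*c^3 - 16*c^2 - 29*c - 7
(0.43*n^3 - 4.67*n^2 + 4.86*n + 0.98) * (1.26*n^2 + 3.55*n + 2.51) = 0.5418*n^5 - 4.3577*n^4 - 9.3756*n^3 + 6.7661*n^2 + 15.6776*n + 2.4598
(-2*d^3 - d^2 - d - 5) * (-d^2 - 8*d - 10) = 2*d^5 + 17*d^4 + 29*d^3 + 23*d^2 + 50*d + 50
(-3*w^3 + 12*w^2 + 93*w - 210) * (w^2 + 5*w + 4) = -3*w^5 - 3*w^4 + 141*w^3 + 303*w^2 - 678*w - 840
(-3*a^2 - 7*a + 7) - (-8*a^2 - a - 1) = 5*a^2 - 6*a + 8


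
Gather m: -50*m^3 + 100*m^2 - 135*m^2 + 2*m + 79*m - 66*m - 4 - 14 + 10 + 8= -50*m^3 - 35*m^2 + 15*m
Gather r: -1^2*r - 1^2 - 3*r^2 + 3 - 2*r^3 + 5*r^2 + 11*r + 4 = -2*r^3 + 2*r^2 + 10*r + 6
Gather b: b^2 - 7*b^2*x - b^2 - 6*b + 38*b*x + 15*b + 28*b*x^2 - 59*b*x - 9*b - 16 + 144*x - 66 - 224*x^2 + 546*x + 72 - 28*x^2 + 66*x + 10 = -7*b^2*x + b*(28*x^2 - 21*x) - 252*x^2 + 756*x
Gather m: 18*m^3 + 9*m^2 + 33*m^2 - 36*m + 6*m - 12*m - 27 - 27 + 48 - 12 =18*m^3 + 42*m^2 - 42*m - 18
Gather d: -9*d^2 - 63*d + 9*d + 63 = -9*d^2 - 54*d + 63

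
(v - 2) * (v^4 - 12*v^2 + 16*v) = v^5 - 2*v^4 - 12*v^3 + 40*v^2 - 32*v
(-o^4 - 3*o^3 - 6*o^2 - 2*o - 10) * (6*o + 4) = -6*o^5 - 22*o^4 - 48*o^3 - 36*o^2 - 68*o - 40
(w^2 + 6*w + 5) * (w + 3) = w^3 + 9*w^2 + 23*w + 15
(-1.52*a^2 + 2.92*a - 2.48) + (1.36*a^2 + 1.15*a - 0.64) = -0.16*a^2 + 4.07*a - 3.12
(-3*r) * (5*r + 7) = -15*r^2 - 21*r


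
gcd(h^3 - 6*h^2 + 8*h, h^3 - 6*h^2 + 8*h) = h^3 - 6*h^2 + 8*h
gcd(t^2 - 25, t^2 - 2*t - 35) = t + 5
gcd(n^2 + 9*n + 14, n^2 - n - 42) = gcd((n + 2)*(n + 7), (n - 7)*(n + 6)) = 1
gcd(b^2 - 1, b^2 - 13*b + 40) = 1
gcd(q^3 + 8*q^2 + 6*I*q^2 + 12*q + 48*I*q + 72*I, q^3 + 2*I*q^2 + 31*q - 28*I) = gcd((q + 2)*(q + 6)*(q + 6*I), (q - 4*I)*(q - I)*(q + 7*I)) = 1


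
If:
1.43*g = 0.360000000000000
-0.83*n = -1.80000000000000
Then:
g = 0.25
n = 2.17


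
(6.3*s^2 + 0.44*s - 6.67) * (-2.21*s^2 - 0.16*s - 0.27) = -13.923*s^4 - 1.9804*s^3 + 12.9693*s^2 + 0.9484*s + 1.8009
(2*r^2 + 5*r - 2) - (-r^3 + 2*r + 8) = r^3 + 2*r^2 + 3*r - 10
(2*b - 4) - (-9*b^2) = 9*b^2 + 2*b - 4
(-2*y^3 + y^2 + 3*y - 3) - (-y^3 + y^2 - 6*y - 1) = -y^3 + 9*y - 2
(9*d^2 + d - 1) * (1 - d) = -9*d^3 + 8*d^2 + 2*d - 1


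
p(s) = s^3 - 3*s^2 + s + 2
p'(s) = 3*s^2 - 6*s + 1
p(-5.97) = -323.67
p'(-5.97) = 143.74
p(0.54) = 1.82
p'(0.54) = -1.37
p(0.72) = 1.54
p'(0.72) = -1.76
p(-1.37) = -7.57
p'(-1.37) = 14.85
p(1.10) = 0.80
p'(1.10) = -1.97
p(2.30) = 0.60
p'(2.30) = 3.07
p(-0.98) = -2.80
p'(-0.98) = 9.76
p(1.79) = -0.09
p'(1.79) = -0.13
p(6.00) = 116.00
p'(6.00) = 73.00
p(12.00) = 1310.00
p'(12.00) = 361.00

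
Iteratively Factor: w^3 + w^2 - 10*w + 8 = (w + 4)*(w^2 - 3*w + 2) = (w - 2)*(w + 4)*(w - 1)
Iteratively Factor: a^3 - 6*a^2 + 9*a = (a)*(a^2 - 6*a + 9) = a*(a - 3)*(a - 3)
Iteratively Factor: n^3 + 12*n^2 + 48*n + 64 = (n + 4)*(n^2 + 8*n + 16) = (n + 4)^2*(n + 4)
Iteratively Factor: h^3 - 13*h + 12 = (h - 3)*(h^2 + 3*h - 4) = (h - 3)*(h - 1)*(h + 4)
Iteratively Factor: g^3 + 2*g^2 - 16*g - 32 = (g + 4)*(g^2 - 2*g - 8) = (g + 2)*(g + 4)*(g - 4)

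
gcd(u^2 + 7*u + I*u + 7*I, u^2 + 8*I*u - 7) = u + I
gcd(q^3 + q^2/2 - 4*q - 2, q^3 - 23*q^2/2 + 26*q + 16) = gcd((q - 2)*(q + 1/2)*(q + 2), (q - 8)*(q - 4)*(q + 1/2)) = q + 1/2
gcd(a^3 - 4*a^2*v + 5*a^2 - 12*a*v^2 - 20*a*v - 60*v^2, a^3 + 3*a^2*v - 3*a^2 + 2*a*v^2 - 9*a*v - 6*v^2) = a + 2*v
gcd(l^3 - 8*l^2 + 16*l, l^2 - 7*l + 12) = l - 4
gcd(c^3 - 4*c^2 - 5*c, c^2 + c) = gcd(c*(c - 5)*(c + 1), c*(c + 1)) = c^2 + c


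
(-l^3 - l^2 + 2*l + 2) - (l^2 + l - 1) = -l^3 - 2*l^2 + l + 3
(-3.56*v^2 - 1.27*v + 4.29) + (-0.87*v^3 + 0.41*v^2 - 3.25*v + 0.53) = -0.87*v^3 - 3.15*v^2 - 4.52*v + 4.82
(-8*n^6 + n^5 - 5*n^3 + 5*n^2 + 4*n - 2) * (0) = 0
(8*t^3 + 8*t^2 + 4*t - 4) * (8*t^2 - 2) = 64*t^5 + 64*t^4 + 16*t^3 - 48*t^2 - 8*t + 8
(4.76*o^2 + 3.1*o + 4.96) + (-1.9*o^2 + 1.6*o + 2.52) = 2.86*o^2 + 4.7*o + 7.48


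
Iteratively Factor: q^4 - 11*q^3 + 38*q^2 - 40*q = (q)*(q^3 - 11*q^2 + 38*q - 40) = q*(q - 2)*(q^2 - 9*q + 20) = q*(q - 4)*(q - 2)*(q - 5)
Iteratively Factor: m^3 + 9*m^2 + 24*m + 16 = (m + 4)*(m^2 + 5*m + 4) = (m + 1)*(m + 4)*(m + 4)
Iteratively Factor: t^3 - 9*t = (t - 3)*(t^2 + 3*t) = (t - 3)*(t + 3)*(t)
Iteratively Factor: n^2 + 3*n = (n)*(n + 3)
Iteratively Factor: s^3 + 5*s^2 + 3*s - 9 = (s - 1)*(s^2 + 6*s + 9) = (s - 1)*(s + 3)*(s + 3)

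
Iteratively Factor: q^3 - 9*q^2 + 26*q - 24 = (q - 4)*(q^2 - 5*q + 6) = (q - 4)*(q - 2)*(q - 3)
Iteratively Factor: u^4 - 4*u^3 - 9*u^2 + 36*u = (u + 3)*(u^3 - 7*u^2 + 12*u) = (u - 4)*(u + 3)*(u^2 - 3*u) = u*(u - 4)*(u + 3)*(u - 3)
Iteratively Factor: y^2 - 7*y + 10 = (y - 2)*(y - 5)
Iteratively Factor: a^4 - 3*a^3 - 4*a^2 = (a)*(a^3 - 3*a^2 - 4*a) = a*(a + 1)*(a^2 - 4*a) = a^2*(a + 1)*(a - 4)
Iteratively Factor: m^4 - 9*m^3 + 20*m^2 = (m)*(m^3 - 9*m^2 + 20*m) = m*(m - 4)*(m^2 - 5*m) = m*(m - 5)*(m - 4)*(m)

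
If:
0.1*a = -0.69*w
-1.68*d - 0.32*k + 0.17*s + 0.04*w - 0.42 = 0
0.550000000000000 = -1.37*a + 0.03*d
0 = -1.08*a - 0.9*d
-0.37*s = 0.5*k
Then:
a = -0.39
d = 0.47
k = -2.19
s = 2.97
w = 0.06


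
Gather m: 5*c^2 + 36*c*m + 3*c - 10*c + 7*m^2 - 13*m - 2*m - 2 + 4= 5*c^2 - 7*c + 7*m^2 + m*(36*c - 15) + 2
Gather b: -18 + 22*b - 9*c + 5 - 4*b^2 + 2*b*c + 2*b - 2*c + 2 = -4*b^2 + b*(2*c + 24) - 11*c - 11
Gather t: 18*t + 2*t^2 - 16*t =2*t^2 + 2*t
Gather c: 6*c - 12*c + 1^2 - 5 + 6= 2 - 6*c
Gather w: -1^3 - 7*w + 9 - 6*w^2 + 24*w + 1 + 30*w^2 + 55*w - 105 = 24*w^2 + 72*w - 96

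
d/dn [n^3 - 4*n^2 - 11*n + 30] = 3*n^2 - 8*n - 11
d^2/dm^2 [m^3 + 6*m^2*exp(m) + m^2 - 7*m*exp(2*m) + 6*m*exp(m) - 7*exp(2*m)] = 6*m^2*exp(m) - 28*m*exp(2*m) + 30*m*exp(m) + 6*m - 56*exp(2*m) + 24*exp(m) + 2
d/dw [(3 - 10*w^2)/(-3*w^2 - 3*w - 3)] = (10*w^2 + 26*w + 3)/(3*(w^4 + 2*w^3 + 3*w^2 + 2*w + 1))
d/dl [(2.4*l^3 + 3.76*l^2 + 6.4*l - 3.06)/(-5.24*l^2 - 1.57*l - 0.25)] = (-12.576*l^4 - 7.53599999999999*l^3 + 25.8328*l^2 - 33.9488*l - 6.4042)/(27.4576*l^4 + 16.4536*l^3 + 5.0849*l^2 + 0.785*l + 0.0625)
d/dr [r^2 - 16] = 2*r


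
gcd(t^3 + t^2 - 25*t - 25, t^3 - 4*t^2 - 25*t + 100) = t^2 - 25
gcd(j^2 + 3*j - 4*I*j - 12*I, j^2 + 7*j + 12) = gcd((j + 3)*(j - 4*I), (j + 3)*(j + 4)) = j + 3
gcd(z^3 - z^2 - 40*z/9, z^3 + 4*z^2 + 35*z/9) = z^2 + 5*z/3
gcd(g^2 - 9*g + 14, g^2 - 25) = 1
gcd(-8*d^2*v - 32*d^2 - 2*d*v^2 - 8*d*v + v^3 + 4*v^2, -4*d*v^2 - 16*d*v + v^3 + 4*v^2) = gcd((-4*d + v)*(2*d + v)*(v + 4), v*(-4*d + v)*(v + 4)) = -4*d*v - 16*d + v^2 + 4*v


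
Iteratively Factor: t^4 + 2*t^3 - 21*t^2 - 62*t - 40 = (t - 5)*(t^3 + 7*t^2 + 14*t + 8) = (t - 5)*(t + 4)*(t^2 + 3*t + 2) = (t - 5)*(t + 2)*(t + 4)*(t + 1)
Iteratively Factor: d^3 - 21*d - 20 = (d + 1)*(d^2 - d - 20) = (d + 1)*(d + 4)*(d - 5)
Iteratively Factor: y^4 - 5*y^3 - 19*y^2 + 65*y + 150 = (y + 3)*(y^3 - 8*y^2 + 5*y + 50) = (y + 2)*(y + 3)*(y^2 - 10*y + 25) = (y - 5)*(y + 2)*(y + 3)*(y - 5)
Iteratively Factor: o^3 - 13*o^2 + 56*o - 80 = (o - 4)*(o^2 - 9*o + 20) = (o - 4)^2*(o - 5)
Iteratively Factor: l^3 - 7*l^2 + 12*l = (l - 3)*(l^2 - 4*l) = l*(l - 3)*(l - 4)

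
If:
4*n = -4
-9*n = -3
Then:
No Solution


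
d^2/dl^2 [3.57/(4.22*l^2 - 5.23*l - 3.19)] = (127.151976*l^2 - 157.584084*l - 3.57*(8.44*l - 5.23)*(16.88*l - 10.46) - 96.117252)/(-4.22*l^2 + 5.23*l + 3.19)^3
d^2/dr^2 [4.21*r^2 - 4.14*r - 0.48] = 8.42000000000000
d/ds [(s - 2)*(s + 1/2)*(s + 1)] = 3*s^2 - s - 5/2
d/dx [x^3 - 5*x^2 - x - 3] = 3*x^2 - 10*x - 1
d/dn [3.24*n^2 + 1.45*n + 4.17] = 6.48*n + 1.45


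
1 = 1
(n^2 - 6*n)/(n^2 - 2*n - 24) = n/(n + 4)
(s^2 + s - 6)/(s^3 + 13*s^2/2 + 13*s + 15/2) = 2*(s - 2)/(2*s^2 + 7*s + 5)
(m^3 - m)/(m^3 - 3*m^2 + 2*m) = (m + 1)/(m - 2)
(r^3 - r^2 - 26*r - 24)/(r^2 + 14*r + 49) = (r^3 - r^2 - 26*r - 24)/(r^2 + 14*r + 49)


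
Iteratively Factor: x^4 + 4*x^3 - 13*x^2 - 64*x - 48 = (x - 4)*(x^3 + 8*x^2 + 19*x + 12) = (x - 4)*(x + 4)*(x^2 + 4*x + 3) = (x - 4)*(x + 3)*(x + 4)*(x + 1)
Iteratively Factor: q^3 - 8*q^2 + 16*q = (q - 4)*(q^2 - 4*q) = (q - 4)^2*(q)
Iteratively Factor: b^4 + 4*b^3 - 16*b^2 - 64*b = (b + 4)*(b^3 - 16*b) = b*(b + 4)*(b^2 - 16) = b*(b + 4)^2*(b - 4)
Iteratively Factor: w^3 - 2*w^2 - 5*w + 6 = (w + 2)*(w^2 - 4*w + 3) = (w - 1)*(w + 2)*(w - 3)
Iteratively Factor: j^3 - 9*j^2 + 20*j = (j - 4)*(j^2 - 5*j) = (j - 5)*(j - 4)*(j)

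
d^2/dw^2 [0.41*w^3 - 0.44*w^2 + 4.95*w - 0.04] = 2.46*w - 0.88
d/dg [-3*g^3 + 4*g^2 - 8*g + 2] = -9*g^2 + 8*g - 8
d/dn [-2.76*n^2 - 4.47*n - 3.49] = -5.52*n - 4.47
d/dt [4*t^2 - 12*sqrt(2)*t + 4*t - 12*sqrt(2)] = 8*t - 12*sqrt(2) + 4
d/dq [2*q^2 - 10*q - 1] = 4*q - 10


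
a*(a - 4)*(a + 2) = a^3 - 2*a^2 - 8*a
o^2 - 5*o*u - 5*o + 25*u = (o - 5)*(o - 5*u)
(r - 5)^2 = r^2 - 10*r + 25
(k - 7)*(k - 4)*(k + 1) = k^3 - 10*k^2 + 17*k + 28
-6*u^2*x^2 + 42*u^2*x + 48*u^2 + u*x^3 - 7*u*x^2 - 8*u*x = (-6*u + x)*(x - 8)*(u*x + u)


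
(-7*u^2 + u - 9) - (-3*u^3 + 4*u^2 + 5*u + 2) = 3*u^3 - 11*u^2 - 4*u - 11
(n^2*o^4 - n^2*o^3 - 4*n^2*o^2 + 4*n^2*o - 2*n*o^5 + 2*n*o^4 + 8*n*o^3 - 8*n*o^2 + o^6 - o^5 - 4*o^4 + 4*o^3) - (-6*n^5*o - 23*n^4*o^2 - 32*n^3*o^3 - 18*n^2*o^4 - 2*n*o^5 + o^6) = 6*n^5*o + 23*n^4*o^2 + 32*n^3*o^3 + 19*n^2*o^4 - n^2*o^3 - 4*n^2*o^2 + 4*n^2*o + 2*n*o^4 + 8*n*o^3 - 8*n*o^2 - o^5 - 4*o^4 + 4*o^3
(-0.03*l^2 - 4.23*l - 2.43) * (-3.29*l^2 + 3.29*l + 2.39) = 0.0987*l^4 + 13.818*l^3 - 5.9937*l^2 - 18.1044*l - 5.8077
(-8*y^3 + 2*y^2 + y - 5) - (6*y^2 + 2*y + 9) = -8*y^3 - 4*y^2 - y - 14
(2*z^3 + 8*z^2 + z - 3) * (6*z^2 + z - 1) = 12*z^5 + 50*z^4 + 12*z^3 - 25*z^2 - 4*z + 3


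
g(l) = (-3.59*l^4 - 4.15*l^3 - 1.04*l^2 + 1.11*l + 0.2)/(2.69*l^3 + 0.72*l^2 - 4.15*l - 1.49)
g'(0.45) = 1.22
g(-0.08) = -0.09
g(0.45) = 0.01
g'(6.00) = -1.25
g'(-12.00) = -1.32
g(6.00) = -9.61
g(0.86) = 1.50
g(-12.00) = 15.00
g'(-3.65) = -1.19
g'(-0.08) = -0.71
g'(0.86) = 8.38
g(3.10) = -6.35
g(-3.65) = 4.21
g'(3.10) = -0.80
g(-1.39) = 3.61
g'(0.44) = 1.17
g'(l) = (-8.07*l^2 - 1.44*l + 4.15)*(-3.59*l^4 - 4.15*l^3 - 1.04*l^2 + 1.11*l + 0.2)/(2.69*l^3 + 0.72*l^2 - 4.15*l - 1.49)^2 + (-14.36*l^3 - 12.45*l^2 - 2.08*l + 1.11)/(2.69*l^3 + 0.72*l^2 - 4.15*l - 1.49)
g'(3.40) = -0.94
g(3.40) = -6.61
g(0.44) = 0.00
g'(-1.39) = 10.00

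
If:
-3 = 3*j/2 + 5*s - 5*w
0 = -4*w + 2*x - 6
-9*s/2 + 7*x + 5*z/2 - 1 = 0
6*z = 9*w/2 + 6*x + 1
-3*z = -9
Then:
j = -19552/891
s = 1759/297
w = -2/33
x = 95/33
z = 3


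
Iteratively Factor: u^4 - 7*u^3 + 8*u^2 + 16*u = (u)*(u^3 - 7*u^2 + 8*u + 16) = u*(u + 1)*(u^2 - 8*u + 16) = u*(u - 4)*(u + 1)*(u - 4)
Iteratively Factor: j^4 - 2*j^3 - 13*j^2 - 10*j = (j - 5)*(j^3 + 3*j^2 + 2*j) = (j - 5)*(j + 1)*(j^2 + 2*j) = (j - 5)*(j + 1)*(j + 2)*(j)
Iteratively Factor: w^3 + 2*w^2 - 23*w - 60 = (w + 4)*(w^2 - 2*w - 15) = (w + 3)*(w + 4)*(w - 5)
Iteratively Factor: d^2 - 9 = (d + 3)*(d - 3)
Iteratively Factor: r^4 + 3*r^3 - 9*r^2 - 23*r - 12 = (r + 4)*(r^3 - r^2 - 5*r - 3) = (r + 1)*(r + 4)*(r^2 - 2*r - 3) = (r + 1)^2*(r + 4)*(r - 3)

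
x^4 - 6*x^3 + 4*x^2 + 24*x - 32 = (x - 4)*(x - 2)^2*(x + 2)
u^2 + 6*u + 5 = (u + 1)*(u + 5)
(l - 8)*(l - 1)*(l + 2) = l^3 - 7*l^2 - 10*l + 16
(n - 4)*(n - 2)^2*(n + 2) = n^4 - 6*n^3 + 4*n^2 + 24*n - 32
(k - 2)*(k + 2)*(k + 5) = k^3 + 5*k^2 - 4*k - 20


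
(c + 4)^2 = c^2 + 8*c + 16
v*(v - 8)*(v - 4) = v^3 - 12*v^2 + 32*v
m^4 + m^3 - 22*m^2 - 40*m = m*(m - 5)*(m + 2)*(m + 4)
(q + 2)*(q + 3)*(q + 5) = q^3 + 10*q^2 + 31*q + 30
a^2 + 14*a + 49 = (a + 7)^2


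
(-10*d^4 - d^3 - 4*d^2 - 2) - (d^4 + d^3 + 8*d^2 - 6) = -11*d^4 - 2*d^3 - 12*d^2 + 4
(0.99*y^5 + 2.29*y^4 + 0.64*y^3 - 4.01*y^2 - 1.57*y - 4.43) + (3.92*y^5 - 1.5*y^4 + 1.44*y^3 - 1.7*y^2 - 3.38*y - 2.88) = 4.91*y^5 + 0.79*y^4 + 2.08*y^3 - 5.71*y^2 - 4.95*y - 7.31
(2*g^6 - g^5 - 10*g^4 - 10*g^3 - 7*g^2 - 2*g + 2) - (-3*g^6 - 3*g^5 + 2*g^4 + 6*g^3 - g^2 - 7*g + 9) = 5*g^6 + 2*g^5 - 12*g^4 - 16*g^3 - 6*g^2 + 5*g - 7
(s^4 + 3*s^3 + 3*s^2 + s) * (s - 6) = s^5 - 3*s^4 - 15*s^3 - 17*s^2 - 6*s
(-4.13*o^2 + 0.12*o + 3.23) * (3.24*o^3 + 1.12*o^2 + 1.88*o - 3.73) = -13.3812*o^5 - 4.2368*o^4 + 2.8352*o^3 + 19.2481*o^2 + 5.6248*o - 12.0479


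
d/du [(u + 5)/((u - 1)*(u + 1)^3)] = ((u - 1)*(u + 1) - 3*(u - 1)*(u + 5) - (u + 1)*(u + 5))/((u - 1)^2*(u + 1)^4)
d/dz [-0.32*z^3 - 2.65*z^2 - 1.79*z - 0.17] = -0.96*z^2 - 5.3*z - 1.79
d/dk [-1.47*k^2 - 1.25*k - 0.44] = -2.94*k - 1.25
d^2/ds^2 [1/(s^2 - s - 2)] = 2*(s^2 - s - (2*s - 1)^2 - 2)/(-s^2 + s + 2)^3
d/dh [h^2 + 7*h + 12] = 2*h + 7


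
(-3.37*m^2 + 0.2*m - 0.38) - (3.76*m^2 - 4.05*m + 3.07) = -7.13*m^2 + 4.25*m - 3.45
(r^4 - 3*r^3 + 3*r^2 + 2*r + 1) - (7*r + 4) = r^4 - 3*r^3 + 3*r^2 - 5*r - 3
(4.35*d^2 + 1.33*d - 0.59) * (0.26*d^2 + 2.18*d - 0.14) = 1.131*d^4 + 9.8288*d^3 + 2.137*d^2 - 1.4724*d + 0.0826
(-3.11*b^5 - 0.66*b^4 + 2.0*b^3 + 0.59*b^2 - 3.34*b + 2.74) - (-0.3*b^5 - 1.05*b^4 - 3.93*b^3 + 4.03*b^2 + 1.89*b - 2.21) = -2.81*b^5 + 0.39*b^4 + 5.93*b^3 - 3.44*b^2 - 5.23*b + 4.95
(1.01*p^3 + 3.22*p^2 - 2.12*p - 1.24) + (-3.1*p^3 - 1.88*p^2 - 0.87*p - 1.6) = -2.09*p^3 + 1.34*p^2 - 2.99*p - 2.84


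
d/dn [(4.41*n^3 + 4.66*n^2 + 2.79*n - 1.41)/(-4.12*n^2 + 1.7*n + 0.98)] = (-18.1692*n^4 + 14.994*n^3 + 32.3822*n^2 - 2.4848*n + 5.1312)/(16.9744*n^4 - 14.008*n^3 - 5.1852*n^2 + 3.332*n + 0.9604)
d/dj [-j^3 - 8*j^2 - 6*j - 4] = -3*j^2 - 16*j - 6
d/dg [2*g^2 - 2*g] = 4*g - 2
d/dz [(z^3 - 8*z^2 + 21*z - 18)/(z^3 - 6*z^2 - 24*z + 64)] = 2*(z^2 - 41*z + 114)/(z^4 - 8*z^3 - 48*z^2 + 256*z + 1024)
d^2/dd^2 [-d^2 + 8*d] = -2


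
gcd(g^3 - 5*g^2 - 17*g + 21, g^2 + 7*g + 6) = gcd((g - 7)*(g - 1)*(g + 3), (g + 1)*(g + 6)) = 1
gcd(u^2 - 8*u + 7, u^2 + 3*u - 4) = u - 1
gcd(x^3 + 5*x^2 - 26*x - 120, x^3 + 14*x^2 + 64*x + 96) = x^2 + 10*x + 24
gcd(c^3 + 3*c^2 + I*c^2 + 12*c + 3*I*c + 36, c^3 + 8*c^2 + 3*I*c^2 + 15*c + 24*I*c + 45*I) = c + 3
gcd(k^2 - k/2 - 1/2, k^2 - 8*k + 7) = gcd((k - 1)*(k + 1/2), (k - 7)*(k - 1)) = k - 1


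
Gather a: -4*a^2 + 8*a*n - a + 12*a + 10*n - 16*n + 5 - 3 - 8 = -4*a^2 + a*(8*n + 11) - 6*n - 6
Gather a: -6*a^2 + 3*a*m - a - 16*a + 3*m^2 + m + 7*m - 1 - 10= -6*a^2 + a*(3*m - 17) + 3*m^2 + 8*m - 11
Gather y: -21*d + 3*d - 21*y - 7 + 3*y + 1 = -18*d - 18*y - 6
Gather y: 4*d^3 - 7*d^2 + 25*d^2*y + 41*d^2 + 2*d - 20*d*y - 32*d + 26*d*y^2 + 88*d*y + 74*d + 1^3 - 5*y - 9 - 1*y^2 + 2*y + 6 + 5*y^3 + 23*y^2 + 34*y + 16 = 4*d^3 + 34*d^2 + 44*d + 5*y^3 + y^2*(26*d + 22) + y*(25*d^2 + 68*d + 31) + 14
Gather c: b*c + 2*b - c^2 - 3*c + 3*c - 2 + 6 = b*c + 2*b - c^2 + 4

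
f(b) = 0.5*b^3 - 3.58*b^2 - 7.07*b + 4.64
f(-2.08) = -0.64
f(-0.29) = 6.38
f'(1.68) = -14.87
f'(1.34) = -13.97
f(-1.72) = 3.67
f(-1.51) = 5.43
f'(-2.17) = 15.53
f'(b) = 1.5*b^2 - 7.16*b - 7.07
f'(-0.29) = -4.87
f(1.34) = -10.06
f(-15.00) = -2382.31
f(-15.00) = -2382.31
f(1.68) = -14.97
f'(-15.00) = 437.83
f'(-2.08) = 14.31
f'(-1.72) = 9.68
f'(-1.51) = 7.16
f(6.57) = -54.54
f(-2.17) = -1.99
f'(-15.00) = 437.83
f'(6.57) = 10.64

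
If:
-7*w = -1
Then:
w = 1/7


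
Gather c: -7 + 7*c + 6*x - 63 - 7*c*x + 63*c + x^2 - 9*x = c*(70 - 7*x) + x^2 - 3*x - 70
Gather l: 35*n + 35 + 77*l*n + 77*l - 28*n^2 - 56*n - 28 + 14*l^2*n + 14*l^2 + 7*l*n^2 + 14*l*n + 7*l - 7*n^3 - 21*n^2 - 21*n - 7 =l^2*(14*n + 14) + l*(7*n^2 + 91*n + 84) - 7*n^3 - 49*n^2 - 42*n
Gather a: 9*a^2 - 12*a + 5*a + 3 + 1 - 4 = 9*a^2 - 7*a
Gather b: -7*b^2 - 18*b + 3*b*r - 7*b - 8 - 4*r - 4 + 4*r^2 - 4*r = -7*b^2 + b*(3*r - 25) + 4*r^2 - 8*r - 12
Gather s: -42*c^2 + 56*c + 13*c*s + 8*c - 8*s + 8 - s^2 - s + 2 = -42*c^2 + 64*c - s^2 + s*(13*c - 9) + 10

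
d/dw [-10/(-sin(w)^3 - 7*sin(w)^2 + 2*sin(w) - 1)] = 10*(-3*sin(w)^2 - 14*sin(w) + 2)*cos(w)/(sin(w)^3 + 7*sin(w)^2 - 2*sin(w) + 1)^2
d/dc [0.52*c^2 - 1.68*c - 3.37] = 1.04*c - 1.68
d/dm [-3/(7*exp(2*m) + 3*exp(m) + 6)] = (42*exp(m) + 9)*exp(m)/(7*exp(2*m) + 3*exp(m) + 6)^2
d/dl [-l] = -1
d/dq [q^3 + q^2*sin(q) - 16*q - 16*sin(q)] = q^2*cos(q) + 3*q^2 + 2*q*sin(q) - 16*cos(q) - 16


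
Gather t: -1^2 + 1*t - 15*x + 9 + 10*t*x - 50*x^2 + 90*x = t*(10*x + 1) - 50*x^2 + 75*x + 8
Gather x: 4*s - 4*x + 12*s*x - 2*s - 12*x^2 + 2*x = 2*s - 12*x^2 + x*(12*s - 2)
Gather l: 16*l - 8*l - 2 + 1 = 8*l - 1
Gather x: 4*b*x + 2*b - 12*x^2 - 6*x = 2*b - 12*x^2 + x*(4*b - 6)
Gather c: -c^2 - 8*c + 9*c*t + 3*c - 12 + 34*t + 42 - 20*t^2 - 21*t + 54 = -c^2 + c*(9*t - 5) - 20*t^2 + 13*t + 84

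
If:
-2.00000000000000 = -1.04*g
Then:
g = 1.92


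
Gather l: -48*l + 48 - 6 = 42 - 48*l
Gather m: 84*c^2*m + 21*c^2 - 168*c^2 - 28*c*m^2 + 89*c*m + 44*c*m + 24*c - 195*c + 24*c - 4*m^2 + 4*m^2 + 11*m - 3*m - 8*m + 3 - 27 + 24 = -147*c^2 - 28*c*m^2 - 147*c + m*(84*c^2 + 133*c)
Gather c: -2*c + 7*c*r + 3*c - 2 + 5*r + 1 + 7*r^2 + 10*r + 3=c*(7*r + 1) + 7*r^2 + 15*r + 2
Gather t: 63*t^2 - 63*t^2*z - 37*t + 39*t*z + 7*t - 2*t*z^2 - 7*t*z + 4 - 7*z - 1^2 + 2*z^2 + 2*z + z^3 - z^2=t^2*(63 - 63*z) + t*(-2*z^2 + 32*z - 30) + z^3 + z^2 - 5*z + 3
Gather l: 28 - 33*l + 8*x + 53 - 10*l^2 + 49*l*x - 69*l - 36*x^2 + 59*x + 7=-10*l^2 + l*(49*x - 102) - 36*x^2 + 67*x + 88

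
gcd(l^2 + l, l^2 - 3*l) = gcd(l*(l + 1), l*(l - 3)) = l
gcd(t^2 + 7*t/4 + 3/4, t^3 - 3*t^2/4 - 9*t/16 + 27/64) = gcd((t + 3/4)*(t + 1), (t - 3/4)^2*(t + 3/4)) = t + 3/4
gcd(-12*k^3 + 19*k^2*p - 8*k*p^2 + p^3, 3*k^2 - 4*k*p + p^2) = 3*k^2 - 4*k*p + p^2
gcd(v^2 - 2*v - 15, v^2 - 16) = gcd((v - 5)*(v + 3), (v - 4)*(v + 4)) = 1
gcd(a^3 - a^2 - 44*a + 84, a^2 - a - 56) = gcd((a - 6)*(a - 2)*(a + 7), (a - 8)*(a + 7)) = a + 7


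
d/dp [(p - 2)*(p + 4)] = 2*p + 2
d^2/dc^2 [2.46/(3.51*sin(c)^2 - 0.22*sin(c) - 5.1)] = (121.229784*sin(c)^4 - 5.698836*sin(c)^3 - 5.57977200000002*sin(c)^2 + 8.637552*sin(c) - 88.311048)/(-3.51*sin(c)^2 + 0.22*sin(c) + 5.1)^3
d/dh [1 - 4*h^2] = -8*h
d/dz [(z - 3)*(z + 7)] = 2*z + 4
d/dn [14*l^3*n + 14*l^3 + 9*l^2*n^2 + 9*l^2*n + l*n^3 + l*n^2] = l*(14*l^2 + 18*l*n + 9*l + 3*n^2 + 2*n)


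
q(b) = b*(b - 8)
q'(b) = 2*b - 8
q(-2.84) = 30.79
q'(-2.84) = -13.68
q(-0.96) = 8.60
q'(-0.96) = -9.92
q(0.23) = -1.79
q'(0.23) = -7.54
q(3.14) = -15.26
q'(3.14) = -1.72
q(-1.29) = 11.98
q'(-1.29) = -10.58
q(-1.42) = 13.38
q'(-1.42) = -10.84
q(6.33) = -10.57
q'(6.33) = 4.66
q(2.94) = -14.88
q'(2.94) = -2.12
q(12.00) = 48.00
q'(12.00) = 16.00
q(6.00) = -12.00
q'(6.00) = 4.00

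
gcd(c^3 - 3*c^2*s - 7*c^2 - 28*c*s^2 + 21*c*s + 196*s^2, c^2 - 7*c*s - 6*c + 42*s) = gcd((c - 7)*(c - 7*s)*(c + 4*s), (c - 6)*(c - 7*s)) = -c + 7*s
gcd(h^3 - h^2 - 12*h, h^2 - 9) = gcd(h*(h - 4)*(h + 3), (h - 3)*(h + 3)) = h + 3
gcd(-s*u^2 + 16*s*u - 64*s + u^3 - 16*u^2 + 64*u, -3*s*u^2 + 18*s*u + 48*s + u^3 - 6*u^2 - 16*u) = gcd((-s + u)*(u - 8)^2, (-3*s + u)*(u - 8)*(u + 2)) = u - 8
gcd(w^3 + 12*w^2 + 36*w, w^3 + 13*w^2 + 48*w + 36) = w^2 + 12*w + 36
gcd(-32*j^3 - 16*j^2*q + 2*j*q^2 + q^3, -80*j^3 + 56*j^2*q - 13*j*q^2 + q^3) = -4*j + q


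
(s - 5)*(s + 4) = s^2 - s - 20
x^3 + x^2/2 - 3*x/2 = x*(x - 1)*(x + 3/2)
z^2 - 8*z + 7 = (z - 7)*(z - 1)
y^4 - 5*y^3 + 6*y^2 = y^2*(y - 3)*(y - 2)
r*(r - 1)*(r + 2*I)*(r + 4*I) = r^4 - r^3 + 6*I*r^3 - 8*r^2 - 6*I*r^2 + 8*r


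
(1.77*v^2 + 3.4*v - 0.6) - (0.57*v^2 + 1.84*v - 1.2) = 1.2*v^2 + 1.56*v + 0.6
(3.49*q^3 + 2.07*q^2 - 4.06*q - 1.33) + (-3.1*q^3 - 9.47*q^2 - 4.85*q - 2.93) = 0.39*q^3 - 7.4*q^2 - 8.91*q - 4.26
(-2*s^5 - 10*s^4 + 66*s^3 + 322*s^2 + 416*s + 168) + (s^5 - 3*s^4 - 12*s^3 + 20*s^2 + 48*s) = -s^5 - 13*s^4 + 54*s^3 + 342*s^2 + 464*s + 168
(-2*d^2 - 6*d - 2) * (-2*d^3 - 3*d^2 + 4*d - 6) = 4*d^5 + 18*d^4 + 14*d^3 - 6*d^2 + 28*d + 12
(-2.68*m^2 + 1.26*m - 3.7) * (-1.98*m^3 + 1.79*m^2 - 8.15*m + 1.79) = 5.3064*m^5 - 7.292*m^4 + 31.4234*m^3 - 21.6892*m^2 + 32.4104*m - 6.623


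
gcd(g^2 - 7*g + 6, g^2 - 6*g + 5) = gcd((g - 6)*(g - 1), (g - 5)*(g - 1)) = g - 1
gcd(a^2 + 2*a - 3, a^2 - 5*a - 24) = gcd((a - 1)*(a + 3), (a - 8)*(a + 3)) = a + 3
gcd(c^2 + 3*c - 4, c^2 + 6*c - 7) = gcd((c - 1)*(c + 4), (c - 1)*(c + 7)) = c - 1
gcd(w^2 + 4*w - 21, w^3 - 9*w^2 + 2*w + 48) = w - 3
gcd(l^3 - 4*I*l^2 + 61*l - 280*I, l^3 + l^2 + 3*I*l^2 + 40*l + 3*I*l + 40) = l^2 + 3*I*l + 40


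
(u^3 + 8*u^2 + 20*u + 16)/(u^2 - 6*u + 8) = (u^3 + 8*u^2 + 20*u + 16)/(u^2 - 6*u + 8)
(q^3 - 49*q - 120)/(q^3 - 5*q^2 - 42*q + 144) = (q^2 + 8*q + 15)/(q^2 + 3*q - 18)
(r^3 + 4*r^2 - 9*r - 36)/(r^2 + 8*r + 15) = (r^2 + r - 12)/(r + 5)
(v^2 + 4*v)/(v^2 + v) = (v + 4)/(v + 1)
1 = 1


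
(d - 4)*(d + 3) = d^2 - d - 12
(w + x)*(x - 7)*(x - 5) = w*x^2 - 12*w*x + 35*w + x^3 - 12*x^2 + 35*x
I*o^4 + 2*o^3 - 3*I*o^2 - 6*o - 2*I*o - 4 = (o - 2)*(o + 1)*(o - 2*I)*(I*o + I)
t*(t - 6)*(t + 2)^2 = t^4 - 2*t^3 - 20*t^2 - 24*t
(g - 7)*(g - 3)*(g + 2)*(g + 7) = g^4 - g^3 - 55*g^2 + 49*g + 294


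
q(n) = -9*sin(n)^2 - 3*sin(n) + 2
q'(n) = -18*sin(n)*cos(n) - 3*cos(n)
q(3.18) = 2.10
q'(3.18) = 2.31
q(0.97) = -6.60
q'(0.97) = -10.09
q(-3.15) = 1.97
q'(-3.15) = 3.15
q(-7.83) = -4.00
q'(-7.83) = 0.36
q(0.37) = -0.26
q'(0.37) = -8.87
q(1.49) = -9.93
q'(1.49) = -1.69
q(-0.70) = 0.20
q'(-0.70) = 6.57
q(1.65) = -9.93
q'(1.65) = 1.66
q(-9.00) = 1.71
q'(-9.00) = -4.03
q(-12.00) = -2.20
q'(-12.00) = -10.68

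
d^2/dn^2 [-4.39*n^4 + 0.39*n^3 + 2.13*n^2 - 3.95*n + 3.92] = -52.68*n^2 + 2.34*n + 4.26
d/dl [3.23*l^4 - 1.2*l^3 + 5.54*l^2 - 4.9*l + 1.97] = 12.92*l^3 - 3.6*l^2 + 11.08*l - 4.9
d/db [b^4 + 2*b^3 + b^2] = 2*b*(2*b^2 + 3*b + 1)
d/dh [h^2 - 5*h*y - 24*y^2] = 2*h - 5*y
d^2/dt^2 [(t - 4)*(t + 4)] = 2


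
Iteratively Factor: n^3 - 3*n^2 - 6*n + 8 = (n - 1)*(n^2 - 2*n - 8) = (n - 1)*(n + 2)*(n - 4)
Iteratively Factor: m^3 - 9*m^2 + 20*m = (m)*(m^2 - 9*m + 20) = m*(m - 4)*(m - 5)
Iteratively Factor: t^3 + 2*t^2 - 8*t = (t - 2)*(t^2 + 4*t) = t*(t - 2)*(t + 4)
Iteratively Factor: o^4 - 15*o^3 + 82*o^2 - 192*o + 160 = (o - 2)*(o^3 - 13*o^2 + 56*o - 80) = (o - 4)*(o - 2)*(o^2 - 9*o + 20) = (o - 5)*(o - 4)*(o - 2)*(o - 4)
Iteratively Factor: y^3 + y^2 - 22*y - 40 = (y - 5)*(y^2 + 6*y + 8) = (y - 5)*(y + 2)*(y + 4)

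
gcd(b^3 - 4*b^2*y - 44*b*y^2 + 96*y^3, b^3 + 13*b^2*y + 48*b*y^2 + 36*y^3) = b + 6*y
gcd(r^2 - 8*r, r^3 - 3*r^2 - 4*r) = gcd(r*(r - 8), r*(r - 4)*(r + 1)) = r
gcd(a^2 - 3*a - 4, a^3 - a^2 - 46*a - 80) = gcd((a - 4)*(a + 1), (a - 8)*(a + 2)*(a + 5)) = 1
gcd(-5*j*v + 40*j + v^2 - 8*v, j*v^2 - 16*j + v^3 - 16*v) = 1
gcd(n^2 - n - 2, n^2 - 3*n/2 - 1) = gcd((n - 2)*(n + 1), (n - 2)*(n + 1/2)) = n - 2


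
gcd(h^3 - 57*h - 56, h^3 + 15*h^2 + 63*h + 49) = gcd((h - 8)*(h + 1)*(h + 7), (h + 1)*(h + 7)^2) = h^2 + 8*h + 7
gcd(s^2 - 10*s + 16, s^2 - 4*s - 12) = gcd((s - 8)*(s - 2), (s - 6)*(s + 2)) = 1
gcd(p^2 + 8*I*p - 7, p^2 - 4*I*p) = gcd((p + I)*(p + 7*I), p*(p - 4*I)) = 1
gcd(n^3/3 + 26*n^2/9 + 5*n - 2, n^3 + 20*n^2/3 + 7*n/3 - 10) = n + 6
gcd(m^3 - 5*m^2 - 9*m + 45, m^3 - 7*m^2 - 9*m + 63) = m^2 - 9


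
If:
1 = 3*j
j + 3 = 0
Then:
No Solution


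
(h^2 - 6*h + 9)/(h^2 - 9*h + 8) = (h^2 - 6*h + 9)/(h^2 - 9*h + 8)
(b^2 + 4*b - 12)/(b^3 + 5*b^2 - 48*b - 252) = (b - 2)/(b^2 - b - 42)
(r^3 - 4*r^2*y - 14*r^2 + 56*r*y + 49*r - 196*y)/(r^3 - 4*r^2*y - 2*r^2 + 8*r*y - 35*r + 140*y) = (r - 7)/(r + 5)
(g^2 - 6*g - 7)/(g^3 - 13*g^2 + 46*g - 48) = (g^2 - 6*g - 7)/(g^3 - 13*g^2 + 46*g - 48)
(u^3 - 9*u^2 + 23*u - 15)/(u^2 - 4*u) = (u^3 - 9*u^2 + 23*u - 15)/(u*(u - 4))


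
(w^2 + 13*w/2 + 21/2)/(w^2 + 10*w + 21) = (w + 7/2)/(w + 7)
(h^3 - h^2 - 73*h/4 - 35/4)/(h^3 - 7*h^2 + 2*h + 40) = (h^2 + 4*h + 7/4)/(h^2 - 2*h - 8)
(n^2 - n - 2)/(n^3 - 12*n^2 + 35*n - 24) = (n^2 - n - 2)/(n^3 - 12*n^2 + 35*n - 24)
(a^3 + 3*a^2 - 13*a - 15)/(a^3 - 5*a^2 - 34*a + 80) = (a^2 - 2*a - 3)/(a^2 - 10*a + 16)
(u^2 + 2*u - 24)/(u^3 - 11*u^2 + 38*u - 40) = (u + 6)/(u^2 - 7*u + 10)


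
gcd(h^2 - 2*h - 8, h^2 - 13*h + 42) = 1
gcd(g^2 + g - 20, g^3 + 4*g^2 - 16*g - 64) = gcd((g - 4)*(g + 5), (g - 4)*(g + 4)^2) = g - 4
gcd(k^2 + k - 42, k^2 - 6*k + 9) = 1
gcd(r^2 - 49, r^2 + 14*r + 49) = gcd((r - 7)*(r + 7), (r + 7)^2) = r + 7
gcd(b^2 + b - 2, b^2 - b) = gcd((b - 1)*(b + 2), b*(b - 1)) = b - 1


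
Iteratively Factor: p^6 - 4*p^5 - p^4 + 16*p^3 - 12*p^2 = (p)*(p^5 - 4*p^4 - p^3 + 16*p^2 - 12*p) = p*(p + 2)*(p^4 - 6*p^3 + 11*p^2 - 6*p) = p*(p - 3)*(p + 2)*(p^3 - 3*p^2 + 2*p) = p^2*(p - 3)*(p + 2)*(p^2 - 3*p + 2) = p^2*(p - 3)*(p - 1)*(p + 2)*(p - 2)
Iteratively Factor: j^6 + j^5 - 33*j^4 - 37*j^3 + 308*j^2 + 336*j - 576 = (j + 4)*(j^5 - 3*j^4 - 21*j^3 + 47*j^2 + 120*j - 144) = (j + 3)*(j + 4)*(j^4 - 6*j^3 - 3*j^2 + 56*j - 48) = (j - 4)*(j + 3)*(j + 4)*(j^3 - 2*j^2 - 11*j + 12) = (j - 4)^2*(j + 3)*(j + 4)*(j^2 + 2*j - 3) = (j - 4)^2*(j + 3)^2*(j + 4)*(j - 1)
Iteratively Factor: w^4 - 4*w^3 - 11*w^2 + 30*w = (w + 3)*(w^3 - 7*w^2 + 10*w) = (w - 2)*(w + 3)*(w^2 - 5*w) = w*(w - 2)*(w + 3)*(w - 5)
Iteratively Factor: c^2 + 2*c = (c)*(c + 2)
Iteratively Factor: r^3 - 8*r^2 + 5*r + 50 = (r + 2)*(r^2 - 10*r + 25) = (r - 5)*(r + 2)*(r - 5)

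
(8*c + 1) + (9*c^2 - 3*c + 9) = 9*c^2 + 5*c + 10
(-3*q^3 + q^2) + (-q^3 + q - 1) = -4*q^3 + q^2 + q - 1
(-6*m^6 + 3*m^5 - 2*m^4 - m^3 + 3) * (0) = 0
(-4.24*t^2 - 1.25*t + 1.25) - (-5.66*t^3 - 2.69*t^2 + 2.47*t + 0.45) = 5.66*t^3 - 1.55*t^2 - 3.72*t + 0.8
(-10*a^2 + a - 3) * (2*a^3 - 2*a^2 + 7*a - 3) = -20*a^5 + 22*a^4 - 78*a^3 + 43*a^2 - 24*a + 9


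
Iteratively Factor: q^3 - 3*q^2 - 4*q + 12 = (q + 2)*(q^2 - 5*q + 6) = (q - 2)*(q + 2)*(q - 3)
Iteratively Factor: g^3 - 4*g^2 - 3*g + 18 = (g + 2)*(g^2 - 6*g + 9) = (g - 3)*(g + 2)*(g - 3)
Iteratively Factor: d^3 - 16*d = (d + 4)*(d^2 - 4*d) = d*(d + 4)*(d - 4)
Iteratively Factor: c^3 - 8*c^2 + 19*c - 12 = (c - 1)*(c^2 - 7*c + 12) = (c - 3)*(c - 1)*(c - 4)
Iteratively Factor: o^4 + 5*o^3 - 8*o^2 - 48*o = (o + 4)*(o^3 + o^2 - 12*o) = o*(o + 4)*(o^2 + o - 12) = o*(o - 3)*(o + 4)*(o + 4)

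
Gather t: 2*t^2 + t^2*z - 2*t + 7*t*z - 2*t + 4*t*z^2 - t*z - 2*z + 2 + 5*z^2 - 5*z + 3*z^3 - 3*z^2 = t^2*(z + 2) + t*(4*z^2 + 6*z - 4) + 3*z^3 + 2*z^2 - 7*z + 2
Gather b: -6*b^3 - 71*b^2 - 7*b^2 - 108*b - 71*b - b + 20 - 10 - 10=-6*b^3 - 78*b^2 - 180*b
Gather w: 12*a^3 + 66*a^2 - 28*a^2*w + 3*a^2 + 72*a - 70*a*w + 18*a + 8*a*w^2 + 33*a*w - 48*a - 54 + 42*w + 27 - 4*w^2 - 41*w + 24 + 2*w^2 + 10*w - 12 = 12*a^3 + 69*a^2 + 42*a + w^2*(8*a - 2) + w*(-28*a^2 - 37*a + 11) - 15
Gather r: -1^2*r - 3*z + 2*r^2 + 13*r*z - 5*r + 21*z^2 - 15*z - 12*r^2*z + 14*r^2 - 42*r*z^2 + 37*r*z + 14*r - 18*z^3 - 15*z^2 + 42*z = r^2*(16 - 12*z) + r*(-42*z^2 + 50*z + 8) - 18*z^3 + 6*z^2 + 24*z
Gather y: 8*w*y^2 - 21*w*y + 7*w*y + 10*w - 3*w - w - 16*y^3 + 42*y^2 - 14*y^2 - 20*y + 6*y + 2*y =6*w - 16*y^3 + y^2*(8*w + 28) + y*(-14*w - 12)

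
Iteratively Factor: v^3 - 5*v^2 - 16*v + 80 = (v - 5)*(v^2 - 16) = (v - 5)*(v + 4)*(v - 4)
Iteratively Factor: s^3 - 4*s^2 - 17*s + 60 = (s + 4)*(s^2 - 8*s + 15) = (s - 5)*(s + 4)*(s - 3)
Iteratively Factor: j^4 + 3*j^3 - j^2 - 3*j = (j + 1)*(j^3 + 2*j^2 - 3*j) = (j + 1)*(j + 3)*(j^2 - j) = j*(j + 1)*(j + 3)*(j - 1)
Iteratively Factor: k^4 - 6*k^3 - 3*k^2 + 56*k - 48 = (k - 4)*(k^3 - 2*k^2 - 11*k + 12) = (k - 4)*(k + 3)*(k^2 - 5*k + 4) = (k - 4)*(k - 1)*(k + 3)*(k - 4)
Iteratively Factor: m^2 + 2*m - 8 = (m - 2)*(m + 4)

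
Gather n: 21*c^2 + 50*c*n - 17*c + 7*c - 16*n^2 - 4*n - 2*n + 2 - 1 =21*c^2 - 10*c - 16*n^2 + n*(50*c - 6) + 1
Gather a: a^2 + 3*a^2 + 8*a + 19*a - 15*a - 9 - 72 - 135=4*a^2 + 12*a - 216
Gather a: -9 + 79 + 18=88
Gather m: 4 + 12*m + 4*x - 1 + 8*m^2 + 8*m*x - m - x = 8*m^2 + m*(8*x + 11) + 3*x + 3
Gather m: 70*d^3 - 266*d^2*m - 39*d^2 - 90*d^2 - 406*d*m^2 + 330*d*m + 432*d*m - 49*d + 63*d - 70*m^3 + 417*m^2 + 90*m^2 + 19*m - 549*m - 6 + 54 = 70*d^3 - 129*d^2 + 14*d - 70*m^3 + m^2*(507 - 406*d) + m*(-266*d^2 + 762*d - 530) + 48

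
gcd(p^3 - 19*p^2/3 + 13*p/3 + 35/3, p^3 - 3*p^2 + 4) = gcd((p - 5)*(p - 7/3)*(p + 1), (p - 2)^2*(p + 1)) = p + 1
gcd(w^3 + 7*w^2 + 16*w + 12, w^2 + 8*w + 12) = w + 2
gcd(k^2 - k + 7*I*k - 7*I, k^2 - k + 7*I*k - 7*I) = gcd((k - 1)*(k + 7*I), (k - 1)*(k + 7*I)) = k^2 + k*(-1 + 7*I) - 7*I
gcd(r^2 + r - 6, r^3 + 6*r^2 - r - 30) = r^2 + r - 6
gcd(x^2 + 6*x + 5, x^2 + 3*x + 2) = x + 1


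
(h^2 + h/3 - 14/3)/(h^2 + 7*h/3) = (h - 2)/h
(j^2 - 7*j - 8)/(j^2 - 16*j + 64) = (j + 1)/(j - 8)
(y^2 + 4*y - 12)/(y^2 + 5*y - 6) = (y - 2)/(y - 1)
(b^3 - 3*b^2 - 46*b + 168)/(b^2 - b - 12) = (b^2 + b - 42)/(b + 3)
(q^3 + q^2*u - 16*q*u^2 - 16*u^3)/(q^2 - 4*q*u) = q + 5*u + 4*u^2/q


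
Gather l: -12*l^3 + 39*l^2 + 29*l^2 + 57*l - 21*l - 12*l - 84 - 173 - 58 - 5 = -12*l^3 + 68*l^2 + 24*l - 320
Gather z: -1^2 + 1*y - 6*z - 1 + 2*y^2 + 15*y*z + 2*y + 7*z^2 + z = 2*y^2 + 3*y + 7*z^2 + z*(15*y - 5) - 2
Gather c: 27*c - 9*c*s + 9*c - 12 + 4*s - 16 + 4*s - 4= c*(36 - 9*s) + 8*s - 32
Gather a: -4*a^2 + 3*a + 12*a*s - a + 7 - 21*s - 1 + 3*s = -4*a^2 + a*(12*s + 2) - 18*s + 6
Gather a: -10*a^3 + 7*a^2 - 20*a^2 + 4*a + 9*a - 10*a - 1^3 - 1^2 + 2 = -10*a^3 - 13*a^2 + 3*a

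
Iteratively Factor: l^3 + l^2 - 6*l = (l + 3)*(l^2 - 2*l) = l*(l + 3)*(l - 2)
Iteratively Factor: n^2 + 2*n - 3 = (n - 1)*(n + 3)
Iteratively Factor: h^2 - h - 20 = (h - 5)*(h + 4)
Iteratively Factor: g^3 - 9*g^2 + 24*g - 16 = (g - 4)*(g^2 - 5*g + 4) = (g - 4)*(g - 1)*(g - 4)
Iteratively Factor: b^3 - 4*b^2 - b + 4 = (b - 4)*(b^2 - 1) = (b - 4)*(b - 1)*(b + 1)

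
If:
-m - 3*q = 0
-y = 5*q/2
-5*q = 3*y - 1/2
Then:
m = 3/5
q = -1/5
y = 1/2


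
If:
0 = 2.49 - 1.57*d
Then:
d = 1.59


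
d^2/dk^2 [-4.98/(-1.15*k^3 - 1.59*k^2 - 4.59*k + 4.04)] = (-(34.362*k + 15.8364)*(1.15*k^3 + 1.59*k^2 + 4.59*k - 4.04) + 4.98*(3.45*k^2 + 3.18*k + 4.59)*(6.9*k^2 + 6.36*k + 9.18))/(1.15*k^3 + 1.59*k^2 + 4.59*k - 4.04)^3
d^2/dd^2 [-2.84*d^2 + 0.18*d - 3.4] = -5.68000000000000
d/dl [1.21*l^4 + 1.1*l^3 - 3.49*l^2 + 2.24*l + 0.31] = 4.84*l^3 + 3.3*l^2 - 6.98*l + 2.24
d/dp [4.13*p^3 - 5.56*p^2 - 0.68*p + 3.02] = 12.39*p^2 - 11.12*p - 0.68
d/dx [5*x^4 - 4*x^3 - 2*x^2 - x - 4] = 20*x^3 - 12*x^2 - 4*x - 1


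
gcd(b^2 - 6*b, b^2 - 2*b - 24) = b - 6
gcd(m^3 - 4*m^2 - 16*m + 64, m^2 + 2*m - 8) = m + 4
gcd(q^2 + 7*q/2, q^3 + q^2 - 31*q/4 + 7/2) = q + 7/2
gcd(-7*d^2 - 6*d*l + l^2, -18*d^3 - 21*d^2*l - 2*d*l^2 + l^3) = d + l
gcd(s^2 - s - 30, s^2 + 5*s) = s + 5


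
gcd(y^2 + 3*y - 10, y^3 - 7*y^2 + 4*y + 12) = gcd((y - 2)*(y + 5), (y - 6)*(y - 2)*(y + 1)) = y - 2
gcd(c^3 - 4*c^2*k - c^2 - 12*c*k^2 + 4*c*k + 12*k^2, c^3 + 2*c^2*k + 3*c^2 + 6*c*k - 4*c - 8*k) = c^2 + 2*c*k - c - 2*k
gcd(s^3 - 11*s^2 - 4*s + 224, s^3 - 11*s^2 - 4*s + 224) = s^3 - 11*s^2 - 4*s + 224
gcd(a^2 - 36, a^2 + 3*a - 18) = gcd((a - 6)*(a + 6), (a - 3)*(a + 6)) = a + 6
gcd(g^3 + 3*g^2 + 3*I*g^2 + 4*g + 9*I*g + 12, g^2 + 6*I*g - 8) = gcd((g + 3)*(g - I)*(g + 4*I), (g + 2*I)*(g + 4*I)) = g + 4*I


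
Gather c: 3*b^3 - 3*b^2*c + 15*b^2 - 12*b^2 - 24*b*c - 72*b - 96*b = 3*b^3 + 3*b^2 - 168*b + c*(-3*b^2 - 24*b)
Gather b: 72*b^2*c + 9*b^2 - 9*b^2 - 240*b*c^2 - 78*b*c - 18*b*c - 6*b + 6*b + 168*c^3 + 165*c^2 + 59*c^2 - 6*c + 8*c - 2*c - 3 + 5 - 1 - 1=72*b^2*c + b*(-240*c^2 - 96*c) + 168*c^3 + 224*c^2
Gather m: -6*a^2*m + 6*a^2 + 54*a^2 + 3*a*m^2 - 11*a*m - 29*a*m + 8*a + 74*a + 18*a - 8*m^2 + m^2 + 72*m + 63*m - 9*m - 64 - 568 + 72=60*a^2 + 100*a + m^2*(3*a - 7) + m*(-6*a^2 - 40*a + 126) - 560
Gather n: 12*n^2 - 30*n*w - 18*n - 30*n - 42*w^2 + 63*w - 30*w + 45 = 12*n^2 + n*(-30*w - 48) - 42*w^2 + 33*w + 45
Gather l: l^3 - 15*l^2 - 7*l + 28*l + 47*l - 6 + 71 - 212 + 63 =l^3 - 15*l^2 + 68*l - 84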